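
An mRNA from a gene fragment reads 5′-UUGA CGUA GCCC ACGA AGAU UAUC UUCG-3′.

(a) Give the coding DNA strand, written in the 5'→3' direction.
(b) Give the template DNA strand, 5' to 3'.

(a) The coding strand matches the mRNA with U→T.
(b) The template strand is the reverse complement of the coding strand.

(a) 5'-TTGACGTAGCCCACGAAGATTATCTTCG-3'
(b) 5′-CGAAGATAATCTTCGTGGGCTACGTCAA-3′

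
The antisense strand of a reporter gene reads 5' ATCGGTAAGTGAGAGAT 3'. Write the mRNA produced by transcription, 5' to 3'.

5'-AUCUCUCACUUACCGAU-3'

The mRNA has the sequence of the coding strand (reverse complement of the template) with T→U. Reverse complement of ATCGGTAAGTGAGAGAT is ATCTCTCACTTACCGAT; then T→U.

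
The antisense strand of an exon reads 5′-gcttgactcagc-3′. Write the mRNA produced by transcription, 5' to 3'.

5'-GCUGAGUCAAGC-3'

RNA polymerase reads the template 3'→5' and synthesizes mRNA 5'→3' by base-pairing (A→U, T→A, G↔C). The complement of the template is CGAACTGAGTCG; antiparallel, so 5'→3' the coding strand is GCTGAGTCAAGC. Replace T with U for the mRNA.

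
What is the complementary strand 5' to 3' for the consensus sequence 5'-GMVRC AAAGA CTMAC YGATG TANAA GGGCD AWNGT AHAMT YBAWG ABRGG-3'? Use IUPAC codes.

5'-CCYVTCWTVRAKTDTACNWTHGCCCTTNTACATCRGTKAGTCTTTGYBKC-3'

Standard pairs A↔T, G↔C; ambiguity codes pair R↔Y, M↔K, W↔W, B↔V, D↔H, N↔N. Complement (CKBYGTTTCTGAKTGRCTACATNTTCCCGHTWNCATDTKARVTWCTVYCC), then reverse for 5'→3'.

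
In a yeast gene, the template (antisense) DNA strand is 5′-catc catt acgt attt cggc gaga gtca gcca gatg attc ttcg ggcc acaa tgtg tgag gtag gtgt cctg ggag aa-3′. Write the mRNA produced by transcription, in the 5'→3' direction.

5'-UUCUCCCAGGACACCUACCUCACACAUUGUGGCCCGAAGAAUCAUCUGGCUGACUCUCGCCGAAAUACGUAAUGGAUG-3'

The mRNA has the sequence of the coding strand (reverse complement of the template) with T→U. Reverse complement of CATCCATTACGTATTTCGGCGAGAGTCAGCCAGATGATTCTTCGGGCCACAATGTGTGAGGTAGGTGTCCTGGGAGAA is TTCTCCCAGGACACCTACCTCACACATTGTGGCCCGAAGAATCATCTGGCTGACTCTCGCCGAAATACGTAATGGATG; then T→U.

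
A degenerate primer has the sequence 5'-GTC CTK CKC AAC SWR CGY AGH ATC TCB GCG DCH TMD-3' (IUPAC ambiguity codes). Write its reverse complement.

5'-HKADGHCGCVGAGATDCTRCGYWSGTTGMGMAGGAC-3'

Standard pairs A↔T, G↔C; ambiguity codes pair R↔Y, M↔K, W↔W, S↔S, B↔V, D↔H. Complement (CAGGAMGMGTTGSWYGCRTCDTAGAGVCGCHGDAKH), then reverse for 5'→3'.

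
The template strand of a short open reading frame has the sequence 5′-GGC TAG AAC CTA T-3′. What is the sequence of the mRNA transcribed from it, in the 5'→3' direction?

5′-AUAGGUUCUAGCC-3′

The mRNA has the sequence of the coding strand (reverse complement of the template) with T→U. Reverse complement of GGCTAGAACCTAT is ATAGGTTCTAGCC; then T→U.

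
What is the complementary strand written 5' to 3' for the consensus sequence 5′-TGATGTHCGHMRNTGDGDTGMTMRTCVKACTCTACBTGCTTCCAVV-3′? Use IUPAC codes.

5'-BBTGGAAGCAVGTAGAGTMBGAYKAKCAHCHCANYKDCGDACATCA-3'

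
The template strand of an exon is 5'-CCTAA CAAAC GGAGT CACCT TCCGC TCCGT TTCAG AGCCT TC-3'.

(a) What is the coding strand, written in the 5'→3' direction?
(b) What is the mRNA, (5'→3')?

(a) The coding strand is the reverse complement of the template: complement GGATTGTTTGCCTCAGTGGAAGGCGAGGCAAAGTCTCGGAAG, then reverse.
(b) mRNA has the coding-strand sequence with T→U.

(a) 5′-GAAGGCTCTGAAACGGAGCGGAAGGTGACTCCGTTTGTTAGG-3′
(b) 5'-GAAGGCUCUGAAACGGAGCGGAAGGUGACUCCGUUUGUUAGG-3'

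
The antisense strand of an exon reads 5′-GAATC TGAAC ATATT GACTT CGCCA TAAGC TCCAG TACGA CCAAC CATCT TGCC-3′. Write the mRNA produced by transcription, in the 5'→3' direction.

5'-GGCAAGAUGGUUGGUCGUACUGGAGCUUAUGGCGAAGUCAAUAUGUUCAGAUUC-3'

RNA polymerase reads the template 3'→5' and synthesizes mRNA 5'→3' by base-pairing (A→U, T→A, G↔C). The complement of the template is CTTAGACTTGTATAACTGAAGCGGTATTCGAGGTCATGCTGGTTGGTAGAACGG; antiparallel, so 5'→3' the coding strand is GGCAAGATGGTTGGTCGTACTGGAGCTTATGGCGAAGTCAATATGTTCAGATTC. Replace T with U for the mRNA.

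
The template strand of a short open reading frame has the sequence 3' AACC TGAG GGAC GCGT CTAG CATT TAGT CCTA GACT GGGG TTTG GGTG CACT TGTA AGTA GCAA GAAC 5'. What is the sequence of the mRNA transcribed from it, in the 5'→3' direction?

5'-UUGGACUCCCUGCGCAGAUCGUAAAUCAGGAUCUGACCCCAAACCCACGUGAACAUUCAUCGUUCUUG-3'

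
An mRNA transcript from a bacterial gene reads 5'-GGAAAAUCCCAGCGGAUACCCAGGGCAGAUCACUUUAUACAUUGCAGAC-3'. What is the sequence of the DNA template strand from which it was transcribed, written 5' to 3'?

Replace U with T to get the coding DNA strand: GGAAAATCCCAGCGGATACCCAGGGCAGATCACTTTATACATTGCAGAC. The template strand is its reverse complement (complement CCTTTTAGGGTCGCCTATGGGTCCCGTCTAGTGAAATATGTAACGTCTG, then reverse).

5'-GTCTGCAATGTATAAAGTGATCTGCCCTGGGTATCCGCTGGGATTTTCC-3'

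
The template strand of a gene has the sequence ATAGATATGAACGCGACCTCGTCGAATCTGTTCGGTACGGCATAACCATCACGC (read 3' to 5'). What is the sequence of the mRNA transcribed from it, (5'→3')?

5'-UAUCUAUACUUGCGCUGGAGCAGCUUAGACAAGCCAUGCCGUAUUGGUAGUGCG-3'

Reading the template 3'→5' as shown, RNA polymerase pairs each base (A→U, T→A, G↔C) to build mRNA 5'→3' directly.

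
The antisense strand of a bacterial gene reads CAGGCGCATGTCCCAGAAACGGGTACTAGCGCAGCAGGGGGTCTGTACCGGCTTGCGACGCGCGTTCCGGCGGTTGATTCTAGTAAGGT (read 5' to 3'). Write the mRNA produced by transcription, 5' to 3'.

The mRNA has the sequence of the coding strand (reverse complement of the template) with T→U. Reverse complement of CAGGCGCATGTCCCAGAAACGGGTACTAGCGCAGCAGGGGGTCTGTACCGGCTTGCGACGCGCGTTCCGGCGGTTGATTCTAGTAAGGT is ACCTTACTAGAATCAACCGCCGGAACGCGCGTCGCAAGCCGGTACAGACCCCCTGCTGCGCTAGTACCCGTTTCTGGGACATGCGCCTG; then T→U.

5'-ACCUUACUAGAAUCAACCGCCGGAACGCGCGUCGCAAGCCGGUACAGACCCCCUGCUGCGCUAGUACCCGUUUCUGGGACAUGCGCCUG-3'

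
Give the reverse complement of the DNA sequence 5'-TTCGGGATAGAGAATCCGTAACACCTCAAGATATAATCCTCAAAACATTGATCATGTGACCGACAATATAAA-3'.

Reading the sequence 3'→5' and pairing each base (A↔T, G↔C) gives the reverse complement directly.

5'-TTTATATTGTCGGTCACATGATCAATGTTTTGAGGATTATATCTTGAGGTGTTACGGATTCTCTATCCCGAA-3'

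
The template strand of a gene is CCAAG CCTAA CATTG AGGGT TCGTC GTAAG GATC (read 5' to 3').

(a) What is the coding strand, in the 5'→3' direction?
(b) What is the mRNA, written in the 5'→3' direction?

(a) 5′-GATCCTTACGACGAACCCTCAATGTTAGGCTTGG-3′
(b) 5'-GAUCCUUACGACGAACCCUCAAUGUUAGGCUUGG-3'

(a) The coding strand is the reverse complement of the template: complement GGTTCGGATTGTAACTCCCAAGCAGCATTCCTAG, then reverse.
(b) mRNA has the coding-strand sequence with T→U.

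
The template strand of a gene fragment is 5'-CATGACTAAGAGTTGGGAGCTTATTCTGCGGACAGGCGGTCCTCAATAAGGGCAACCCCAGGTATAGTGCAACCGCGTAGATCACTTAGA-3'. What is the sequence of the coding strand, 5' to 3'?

5'-TCTAAGTGATCTACGCGGTTGCACTATACCTGGGGTTGCCCTTATTGAGGACCGCCTGTCCGCAGAATAAGCTCCCAACTCTTAGTCATG-3'

The coding strand is complementary and antiparallel to the template: take the complement (A↔T, G↔C) and reverse.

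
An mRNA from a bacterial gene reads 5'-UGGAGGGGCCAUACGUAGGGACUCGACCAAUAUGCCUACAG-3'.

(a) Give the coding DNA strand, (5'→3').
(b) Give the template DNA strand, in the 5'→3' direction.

(a) The coding strand matches the mRNA with U→T.
(b) The template strand is the reverse complement of the coding strand.

(a) 5'-TGGAGGGGCCATACGTAGGGACTCGACCAATATGCCTACAG-3'
(b) 5'-CTGTAGGCATATTGGTCGAGTCCCTACGTATGGCCCCTCCA-3'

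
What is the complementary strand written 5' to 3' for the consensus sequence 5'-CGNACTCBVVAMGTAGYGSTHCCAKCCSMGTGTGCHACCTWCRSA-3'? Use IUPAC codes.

5'-TSYGWAGGTDGCACACKSGGMTGGDASCRCTACKTBBVGAGTNCG-3'

Standard pairs A↔T, G↔C; ambiguity codes pair R↔Y, M↔K, W↔W, S↔S, B↔V, H↔D, N↔N. Complement (GCNTGAGVBBTKCATCRCSADGGTMGGSKCACACGDTGGAWGYST), then reverse for 5'→3'.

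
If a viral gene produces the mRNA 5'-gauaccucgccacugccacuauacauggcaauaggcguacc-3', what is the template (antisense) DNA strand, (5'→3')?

Replace U with T to get the coding DNA strand: GATACCTCGCCACTGCCACTATACATGGCAATAGGCGTACC. The template strand is its reverse complement (complement CTATGGAGCGGTGACGGTGATATGTACCGTTATCCGCATGG, then reverse).

5′-GGTACGCCTATTGCCATGTATAGTGGCAGTGGCGAGGTATC-3′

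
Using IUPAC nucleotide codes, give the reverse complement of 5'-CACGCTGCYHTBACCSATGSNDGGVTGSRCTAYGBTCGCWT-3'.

5′-AWGCGAVCRTAGYSCABCCHNSCATSGGTVADRGCAGCGTG-3′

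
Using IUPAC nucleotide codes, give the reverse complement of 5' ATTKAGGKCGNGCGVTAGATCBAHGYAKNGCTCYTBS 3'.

5′-SVARGAGCNMTRCDTVGATCTABCGCNCGMCCTMAAT-3′

Standard pairs A↔T, G↔C; ambiguity codes pair Y↔R, K↔M, S↔S, B↔V, H↔D, N↔N. Complement (TAAMTCCMGCNCGCBATCTAGVTDCRTMNCGAGRAVS), then reverse for 5'→3'.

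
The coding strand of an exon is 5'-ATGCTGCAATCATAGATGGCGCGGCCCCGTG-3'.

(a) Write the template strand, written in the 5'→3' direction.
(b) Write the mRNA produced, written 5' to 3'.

(a) The template strand is the reverse complement of the coding strand: complement TACGACGTTAGTATCTACCGCGCCGGGGCAC, then reverse.
(b) mRNA matches the coding strand with T→U.

(a) 5'-CACGGGGCCGCGCCATCTATGATTGCAGCAT-3'
(b) 5'-AUGCUGCAAUCAUAGAUGGCGCGGCCCCGUG-3'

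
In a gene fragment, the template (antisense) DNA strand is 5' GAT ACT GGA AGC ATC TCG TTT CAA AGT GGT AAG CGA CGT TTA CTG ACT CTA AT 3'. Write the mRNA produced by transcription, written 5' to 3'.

5'-AUUAGAGUCAGUAAACGUCGCUUACCACUUUGAAACGAGAUGCUUCCAGUAUC-3'

RNA polymerase reads the template 3'→5' and synthesizes mRNA 5'→3' by base-pairing (A→U, T→A, G↔C). The complement of the template is CTATGACCTTCGTAGAGCAAAGTTTCACCATTCGCTGCAAATGACTGAGATTA; antiparallel, so 5'→3' the coding strand is ATTAGAGTCAGTAAACGTCGCTTACCACTTTGAAACGAGATGCTTCCAGTATC. Replace T with U for the mRNA.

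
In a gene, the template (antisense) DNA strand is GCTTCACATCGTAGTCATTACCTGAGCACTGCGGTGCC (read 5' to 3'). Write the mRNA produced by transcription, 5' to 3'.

5'-GGCACCGCAGUGCUCAGGUAAUGACUACGAUGUGAAGC-3'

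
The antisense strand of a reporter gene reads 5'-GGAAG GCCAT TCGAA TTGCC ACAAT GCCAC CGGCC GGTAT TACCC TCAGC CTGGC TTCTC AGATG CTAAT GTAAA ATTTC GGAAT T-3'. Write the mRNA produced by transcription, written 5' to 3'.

5'-AAUUCCGAAAUUUUACAUUAGCAUCUGAGAAGCCAGGCUGAGGGUAAUACCGGCCGGUGGCAUUGUGGCAAUUCGAAUGGCCUUCC-3'

The mRNA has the sequence of the coding strand (reverse complement of the template) with T→U. Reverse complement of GGAAGGCCATTCGAATTGCCACAATGCCACCGGCCGGTATTACCCTCAGCCTGGCTTCTCAGATGCTAATGTAAAATTTCGGAATT is AATTCCGAAATTTTACATTAGCATCTGAGAAGCCAGGCTGAGGGTAATACCGGCCGGTGGCATTGTGGCAATTCGAATGGCCTTCC; then T→U.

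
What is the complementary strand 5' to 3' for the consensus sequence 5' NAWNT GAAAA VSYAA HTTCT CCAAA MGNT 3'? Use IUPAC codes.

5'-ANCKTTTGGAGAADTTRSBTTTTCANWTN-3'

Standard pairs A↔T, G↔C; ambiguity codes pair Y↔R, M↔K, W↔W, S↔S, H↔D, V↔B, N↔N. Complement (NTWNACTTTTBSRTTDAAGAGGTTTKCNA), then reverse for 5'→3'.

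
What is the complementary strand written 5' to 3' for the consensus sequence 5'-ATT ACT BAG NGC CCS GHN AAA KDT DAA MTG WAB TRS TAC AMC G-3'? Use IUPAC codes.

Standard pairs A↔T, G↔C; ambiguity codes pair R↔Y, M↔K, W↔W, S↔S, B↔V, D↔H, N↔N. Complement (TAATGAVTCNCGGGSCDNTTTMHAHTTKACWTVAYSATGTKGC), then reverse for 5'→3'.

5'-CGKTGTASYAVTWCAKTTHAHMTTTNDCSGGGCNCTVAGTAAT-3'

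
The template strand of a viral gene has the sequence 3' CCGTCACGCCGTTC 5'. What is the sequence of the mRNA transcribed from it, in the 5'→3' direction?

5'-GGCAGUGCGGCAAG-3'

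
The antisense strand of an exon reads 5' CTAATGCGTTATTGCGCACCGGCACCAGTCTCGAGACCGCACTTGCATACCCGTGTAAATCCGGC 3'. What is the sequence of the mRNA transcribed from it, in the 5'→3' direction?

5'-GCCGGAUUUACACGGGUAUGCAAGUGCGGUCUCGAGACUGGUGCCGGUGCGCAAUAACGCAUUAG-3'

RNA polymerase reads the template 3'→5' and synthesizes mRNA 5'→3' by base-pairing (A→U, T→A, G↔C). The complement of the template is GATTACGCAATAACGCGTGGCCGTGGTCAGAGCTCTGGCGTGAACGTATGGGCACATTTAGGCCG; antiparallel, so 5'→3' the coding strand is GCCGGATTTACACGGGTATGCAAGTGCGGTCTCGAGACTGGTGCCGGTGCGCAATAACGCATTAG. Replace T with U for the mRNA.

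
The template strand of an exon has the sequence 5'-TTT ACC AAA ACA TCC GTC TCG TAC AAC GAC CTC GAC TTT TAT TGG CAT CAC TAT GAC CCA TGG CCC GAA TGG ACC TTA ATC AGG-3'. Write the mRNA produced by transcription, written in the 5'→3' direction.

RNA polymerase reads the template 3'→5' and synthesizes mRNA 5'→3' by base-pairing (A→U, T→A, G↔C). The complement of the template is AAATGGTTTTGTAGGCAGAGCATGTTGCTGGAGCTGAAAATAACCGTAGTGATACTGGGTACCGGGCTTACCTGGAATTAGTCC; antiparallel, so 5'→3' the coding strand is CCTGATTAAGGTCCATTCGGGCCATGGGTCATAGTGATGCCAATAAAAGTCGAGGTCGTTGTACGAGACGGATGTTTTGGTAAA. Replace T with U for the mRNA.

5'-CCUGAUUAAGGUCCAUUCGGGCCAUGGGUCAUAGUGAUGCCAAUAAAAGUCGAGGUCGUUGUACGAGACGGAUGUUUUGGUAAA-3'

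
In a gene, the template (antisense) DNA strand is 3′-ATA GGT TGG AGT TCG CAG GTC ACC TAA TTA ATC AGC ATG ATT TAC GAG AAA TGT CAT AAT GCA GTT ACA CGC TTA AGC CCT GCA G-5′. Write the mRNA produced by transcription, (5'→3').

Reading the template 3'→5' as shown, RNA polymerase pairs each base (A→U, T→A, G↔C) to build mRNA 5'→3' directly.

5'-UAUCCAACCUCAAGCGUCCAGUGGAUUAAUUAGUCGUACUAAAUGCUCUUUACAGUAUUACGUCAAUGUGCGAAUUCGGGACGUC-3'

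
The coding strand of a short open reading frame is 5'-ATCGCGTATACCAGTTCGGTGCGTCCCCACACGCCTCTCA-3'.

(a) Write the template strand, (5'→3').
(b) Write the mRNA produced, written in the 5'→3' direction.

(a) 5'-TGAGAGGCGTGTGGGGACGCACCGAACTGGTATACGCGAT-3'
(b) 5'-AUCGCGUAUACCAGUUCGGUGCGUCCCCACACGCCUCUCA-3'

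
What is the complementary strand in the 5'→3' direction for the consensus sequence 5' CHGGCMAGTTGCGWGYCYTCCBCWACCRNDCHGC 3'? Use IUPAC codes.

Standard pairs A↔T, G↔C; ambiguity codes pair R↔Y, M↔K, W↔W, B↔V, D↔H, N↔N. Complement (GDCCGKTCAACGCWCRGRAGGVGWTGGYNHGDCG), then reverse for 5'→3'.

5'-GCDGHNYGGTWGVGGARGRCWCGCAACTKGCCDG-3'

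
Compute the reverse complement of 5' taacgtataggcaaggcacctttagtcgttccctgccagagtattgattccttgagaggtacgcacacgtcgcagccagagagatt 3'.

5'-AATCTCTCTGGCTGCGACGTGTGCGTACCTCTCAAGGAATCAATACTCTGGCAGGGAACGACTAAAGGTGCCTTGCCTATACGTTA-3'

Complement each base (A↔T, G↔C): ATTGCATATCCGTTCCGTGGAAATCAGCAAGGGACGGTCTCATAACTAAGGAACTCTCCATGCGTGTGCAGCGTCGGTCTCTCTAA. Then reverse.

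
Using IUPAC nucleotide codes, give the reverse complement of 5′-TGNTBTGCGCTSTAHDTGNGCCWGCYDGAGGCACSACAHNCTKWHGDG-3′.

Standard pairs A↔T, G↔C; ambiguity codes pair Y↔R, K↔M, W↔W, S↔S, B↔V, D↔H, N↔N. Complement (ACNAVACGCGASATDHACNCGGWCGRHCTCCGTGSTGTDNGAMWDCHC), then reverse for 5'→3'.

5'-CHCDWMAGNDTGTSGTGCCTCHRGCWGGCNCAHDTASAGCGCAVANCA-3'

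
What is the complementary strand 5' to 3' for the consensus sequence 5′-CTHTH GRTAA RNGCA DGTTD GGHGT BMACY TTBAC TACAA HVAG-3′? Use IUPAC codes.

Standard pairs A↔T, G↔C; ambiguity codes pair R↔Y, M↔K, B↔V, D↔H, N↔N. Complement (GADADCYATTYNCGTHCAAHCCDCAVKTGRAAVTGATGTTDBTC), then reverse for 5'→3'.

5'-CTBDTTGTAGTVAARGTKVACDCCHAACHTGCNYTTAYCDADAG-3'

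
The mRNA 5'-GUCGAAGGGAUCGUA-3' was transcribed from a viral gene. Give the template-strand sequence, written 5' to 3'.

Replace U with T to get the coding DNA strand: GTCGAAGGGATCGTA. The template strand is its reverse complement (complement CAGCTTCCCTAGCAT, then reverse).

5'-TACGATCCCTTCGAC-3'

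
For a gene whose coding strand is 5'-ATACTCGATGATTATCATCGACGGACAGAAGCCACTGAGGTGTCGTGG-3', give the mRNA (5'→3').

5'-AUACUCGAUGAUUAUCAUCGACGGACAGAAGCCACUGAGGUGUCGUGG-3'

The mRNA is synthesized from the template strand, so it matches the coding strand with T replaced by U.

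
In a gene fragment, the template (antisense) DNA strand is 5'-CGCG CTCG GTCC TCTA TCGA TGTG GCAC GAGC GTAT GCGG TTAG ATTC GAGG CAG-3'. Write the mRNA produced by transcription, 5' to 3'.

5'-CUGCCUCGAAUCUAACCGCAUACGCUCGUGCCACAUCGAUAGAGGACCGAGCGCG-3'

RNA polymerase reads the template 3'→5' and synthesizes mRNA 5'→3' by base-pairing (A→U, T→A, G↔C). The complement of the template is GCGCGAGCCAGGAGATAGCTACACCGTGCTCGCATACGCCAATCTAAGCTCCGTC; antiparallel, so 5'→3' the coding strand is CTGCCTCGAATCTAACCGCATACGCTCGTGCCACATCGATAGAGGACCGAGCGCG. Replace T with U for the mRNA.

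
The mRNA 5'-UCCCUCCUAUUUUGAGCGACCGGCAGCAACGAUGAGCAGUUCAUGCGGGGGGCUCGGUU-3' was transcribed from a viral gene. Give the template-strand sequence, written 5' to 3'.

5'-AACCGAGCCCCCCGCATGAACTGCTCATCGTTGCTGCCGGTCGCTCAAAATAGGAGGGA-3'

Replace U with T to get the coding DNA strand: TCCCTCCTATTTTGAGCGACCGGCAGCAACGATGAGCAGTTCATGCGGGGGGCTCGGTT. The template strand is its reverse complement (complement AGGGAGGATAAAACTCGCTGGCCGTCGTTGCTACTCGTCAAGTACGCCCCCCGAGCCAA, then reverse).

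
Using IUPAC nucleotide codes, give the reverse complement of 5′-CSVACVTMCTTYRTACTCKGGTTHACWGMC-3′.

Standard pairs A↔T, G↔C; ambiguity codes pair R↔Y, M↔K, W↔W, S↔S, H↔D, V↔B. Complement (GSBTGBAKGAARYATGAGMCCAADTGWCKG), then reverse for 5'→3'.

5′-GKCWGTDAACCMGAGTAYRAAGKABGTBSG-3′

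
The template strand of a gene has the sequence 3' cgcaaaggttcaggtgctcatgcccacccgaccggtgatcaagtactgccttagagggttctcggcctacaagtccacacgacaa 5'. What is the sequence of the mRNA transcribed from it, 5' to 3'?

5′-GCGUUUCCAAGUCCACGAGUACGGGUGGGCUGGCCACUAGUUCAUGACGGAAUCUCCCAAGAGCCGGAUGUUCAGGUGUGCUGUU-3′

Reading the template 3'→5' as shown, RNA polymerase pairs each base (A→U, T→A, G↔C) to build mRNA 5'→3' directly.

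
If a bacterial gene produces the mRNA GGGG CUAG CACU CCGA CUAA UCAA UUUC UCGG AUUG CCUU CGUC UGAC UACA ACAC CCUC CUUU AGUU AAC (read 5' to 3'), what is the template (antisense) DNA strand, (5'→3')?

Replace U with T to get the coding DNA strand: GGGGCTAGCACTCCGACTAATCAATTTCTCGGATTGCCTTCGTCTGACTACAACACCCTCCTTTAGTTAAC. The template strand is its reverse complement (complement CCCCGATCGTGAGGCTGATTAGTTAAAGAGCCTAACGGAAGCAGACTGATGTTGTGGGAGGAAATCAATTG, then reverse).

5′-GTTAACTAAAGGAGGGTGTTGTAGTCAGACGAAGGCAATCCGAGAAATTGATTAGTCGGAGTGCTAGCCCC-3′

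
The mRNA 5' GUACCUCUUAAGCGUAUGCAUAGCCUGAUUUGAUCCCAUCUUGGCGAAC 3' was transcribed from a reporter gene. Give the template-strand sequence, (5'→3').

5'-GTTCGCCAAGATGGGATCAAATCAGGCTATGCATACGCTTAAGAGGTAC-3'

Replace U with T to get the coding DNA strand: GTACCTCTTAAGCGTATGCATAGCCTGATTTGATCCCATCTTGGCGAAC. The template strand is its reverse complement (complement CATGGAGAATTCGCATACGTATCGGACTAAACTAGGGTAGAACCGCTTG, then reverse).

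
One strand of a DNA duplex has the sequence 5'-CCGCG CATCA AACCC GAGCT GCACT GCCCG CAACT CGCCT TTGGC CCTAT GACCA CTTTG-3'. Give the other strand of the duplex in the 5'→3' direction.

5'-CAAAGTGGTCATAGGGCCAAAGGCGAGTTGCGGGCAGTGCAGCTCGGGTTTGATGCGCGG-3'

The complement of CCGCGCATCAAACCCGAGCTGCACTGCCCGCAACTCGCCTTTGGCCCTATGACCACTTTG is GGCGCGTAGTTTGGGCTCGACGTGACGGGCGTTGAGCGGAAACCGGGATACTGGTGAAAC (A↔T, G↔C). DNA strands are antiparallel, so the complementary strand runs 3'→5'; reversing gives the 5'→3' form.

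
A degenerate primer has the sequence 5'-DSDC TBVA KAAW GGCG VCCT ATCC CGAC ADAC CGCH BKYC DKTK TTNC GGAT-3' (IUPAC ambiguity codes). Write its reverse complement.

5'-ATCCGNAAMAMHGRMVDGCGGTHTGTCGGGATAGGBCGCCWTTMTBVAGHSH-3'

Standard pairs A↔T, G↔C; ambiguity codes pair Y↔R, K↔M, W↔W, S↔S, B↔V, D↔H, N↔N. Complement (HSHGAVBTMTTWCCGCBGGATAGGGCTGTHTGGCGDVMRGHMAMAANGCCTA), then reverse for 5'→3'.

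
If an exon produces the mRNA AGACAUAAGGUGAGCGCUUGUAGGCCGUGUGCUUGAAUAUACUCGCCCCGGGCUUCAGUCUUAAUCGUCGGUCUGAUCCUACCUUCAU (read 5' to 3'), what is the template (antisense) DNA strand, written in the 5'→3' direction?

5'-ATGAAGGTAGGATCAGACCGACGATTAAGACTGAAGCCCGGGGCGAGTATATTCAAGCACACGGCCTACAAGCGCTCACCTTATGTCT-3'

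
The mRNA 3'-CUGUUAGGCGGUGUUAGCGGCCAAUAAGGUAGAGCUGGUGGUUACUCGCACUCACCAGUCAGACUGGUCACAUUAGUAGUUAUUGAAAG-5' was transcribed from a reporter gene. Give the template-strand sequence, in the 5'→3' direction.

5'-GACAATCCGCCACAATCGCCGGTTATTCCATCTCGACCACCAATGAGCGTGAGTGGTCAGTCTGACCAGTGTAATCATCAATAACTTTC-3'

Written 5'→3' the mRNA is GAAAGUUAUUGAUGAUUACACUGGUCAGACUGACCACUCACGCUCAUUGGUGGUCGAGAUGGAAUAACCGGCGAUUGUGGCGGAUUGUC, so the coding DNA strand is GAAAGTTATTGATGATTACACTGGTCAGACTGACCACTCACGCTCATTGGTGGTCGAGATGGAATAACCGGCGATTGTGGCGGATTGTC. The template is its reverse complement.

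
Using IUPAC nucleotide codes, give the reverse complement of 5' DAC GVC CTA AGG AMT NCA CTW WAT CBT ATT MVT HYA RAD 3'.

5′-HTYTRDABKAATAVGATWWAGTGNAKTCCTTAGGBCGTH-3′

Standard pairs A↔T, G↔C; ambiguity codes pair R↔Y, M↔K, W↔W, B↔V, D↔H, N↔N. Complement (HTGCBGGATTCCTKANGTGAWWTAGVATAAKBADRTYTH), then reverse for 5'→3'.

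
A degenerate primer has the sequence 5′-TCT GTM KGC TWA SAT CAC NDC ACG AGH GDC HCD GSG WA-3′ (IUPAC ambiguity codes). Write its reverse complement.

5'-TWCSCHGDGHCDCTCGTGHNGTGATSTWAGCMKACAGA-3'

Standard pairs A↔T, G↔C; ambiguity codes pair M↔K, W↔W, S↔S, D↔H, N↔N. Complement (AGACAKMCGAWTSTAGTGNHGTGCTCDCHGDGHCSCWT), then reverse for 5'→3'.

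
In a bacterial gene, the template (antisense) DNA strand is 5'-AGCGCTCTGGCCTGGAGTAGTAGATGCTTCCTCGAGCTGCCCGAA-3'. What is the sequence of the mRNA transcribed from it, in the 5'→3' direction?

The mRNA has the sequence of the coding strand (reverse complement of the template) with T→U. Reverse complement of AGCGCTCTGGCCTGGAGTAGTAGATGCTTCCTCGAGCTGCCCGAA is TTCGGGCAGCTCGAGGAAGCATCTACTACTCCAGGCCAGAGCGCT; then T→U.

5'-UUCGGGCAGCUCGAGGAAGCAUCUACUACUCCAGGCCAGAGCGCU-3'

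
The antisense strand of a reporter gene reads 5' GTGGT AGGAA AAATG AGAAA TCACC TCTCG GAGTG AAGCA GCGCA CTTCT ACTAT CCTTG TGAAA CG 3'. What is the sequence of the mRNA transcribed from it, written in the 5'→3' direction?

5'-CGUUUCACAAGGAUAGUAGAAGUGCGCUGCUUCACUCCGAGAGGUGAUUUCUCAUUUUUCCUACCAC-3'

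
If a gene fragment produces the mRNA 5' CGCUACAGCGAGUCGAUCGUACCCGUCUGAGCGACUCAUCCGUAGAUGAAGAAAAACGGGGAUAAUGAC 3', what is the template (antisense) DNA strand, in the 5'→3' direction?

5'-GTCATTATCCCCGTTTTTCTTCATCTACGGATGAGTCGCTCAGACGGGTACGATCGACTCGCTGTAGCG-3'

Replace U with T to get the coding DNA strand: CGCTACAGCGAGTCGATCGTACCCGTCTGAGCGACTCATCCGTAGATGAAGAAAAACGGGGATAATGAC. The template strand is its reverse complement (complement GCGATGTCGCTCAGCTAGCATGGGCAGACTCGCTGAGTAGGCATCTACTTCTTTTTGCCCCTATTACTG, then reverse).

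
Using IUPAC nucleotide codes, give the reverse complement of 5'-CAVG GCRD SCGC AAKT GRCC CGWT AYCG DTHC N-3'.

Standard pairs A↔T, G↔C; ambiguity codes pair R↔Y, K↔M, W↔W, S↔S, D↔H, V↔B, N↔N. Complement (GTBCCGYHSGCGTTMACYGGGCWATRGCHADGN), then reverse for 5'→3'.

5'-NGDAHCGRTAWCGGGYCAMTTGCGSHYGCCBTG-3'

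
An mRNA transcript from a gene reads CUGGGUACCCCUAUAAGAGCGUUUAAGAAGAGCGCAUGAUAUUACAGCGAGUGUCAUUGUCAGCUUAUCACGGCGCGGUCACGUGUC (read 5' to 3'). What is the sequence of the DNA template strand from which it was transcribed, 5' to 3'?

Replace U with T to get the coding DNA strand: CTGGGTACCCCTATAAGAGCGTTTAAGAAGAGCGCATGATATTACAGCGAGTGTCATTGTCAGCTTATCACGGCGCGGTCACGTGTC. The template strand is its reverse complement (complement GACCCATGGGGATATTCTCGCAAATTCTTCTCGCGTACTATAATGTCGCTCACAGTAACAGTCGAATAGTGCCGCGCCAGTGCACAG, then reverse).

5'-GACACGTGACCGCGCCGTGATAAGCTGACAATGACACTCGCTGTAATATCATGCGCTCTTCTTAAACGCTCTTATAGGGGTACCCAG-3'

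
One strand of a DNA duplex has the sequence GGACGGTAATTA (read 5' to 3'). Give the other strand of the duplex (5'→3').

5'-TAATTACCGTCC-3'

The complement of GGACGGTAATTA is CCTGCCATTAAT (A↔T, G↔C). DNA strands are antiparallel, so the complementary strand runs 3'→5'; reversing gives the 5'→3' form.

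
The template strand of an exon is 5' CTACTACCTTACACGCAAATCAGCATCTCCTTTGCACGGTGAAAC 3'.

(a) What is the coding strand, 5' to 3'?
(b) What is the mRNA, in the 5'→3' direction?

(a) The coding strand is the reverse complement of the template: complement GATGATGGAATGTGCGTTTAGTCGTAGAGGAAACGTGCCACTTTG, then reverse.
(b) mRNA has the coding-strand sequence with T→U.

(a) 5'-GTTTCACCGTGCAAAGGAGATGCTGATTTGCGTGTAAGGTAGTAG-3'
(b) 5'-GUUUCACCGUGCAAAGGAGAUGCUGAUUUGCGUGUAAGGUAGUAG-3'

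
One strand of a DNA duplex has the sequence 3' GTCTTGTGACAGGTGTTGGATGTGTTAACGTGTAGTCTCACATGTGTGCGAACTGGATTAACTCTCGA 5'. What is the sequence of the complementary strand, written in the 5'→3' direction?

5'-CAGAACACTGTCCACAACCTACACAATTGCACATCAGAGTGTACACACGCTTGACCTAATTGAGAGCT-3'

The strand is given 3'→5', so its complement runs 5'→3' in the same left-to-right order: pair each base A↔T, G↔C.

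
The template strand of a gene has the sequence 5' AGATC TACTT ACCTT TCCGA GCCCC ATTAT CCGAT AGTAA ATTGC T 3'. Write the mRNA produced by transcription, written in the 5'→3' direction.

RNA polymerase reads the template 3'→5' and synthesizes mRNA 5'→3' by base-pairing (A→U, T→A, G↔C). The complement of the template is TCTAGATGAATGGAAAGGCTCGGGGTAATAGGCTATCATTTAACGA; antiparallel, so 5'→3' the coding strand is AGCAATTTACTATCGGATAATGGGGCTCGGAAAGGTAAGTAGATCT. Replace T with U for the mRNA.

5′-AGCAAUUUACUAUCGGAUAAUGGGGCUCGGAAAGGUAAGUAGAUCU-3′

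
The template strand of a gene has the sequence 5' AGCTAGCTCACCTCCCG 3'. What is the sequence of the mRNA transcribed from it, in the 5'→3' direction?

The mRNA has the sequence of the coding strand (reverse complement of the template) with T→U. Reverse complement of AGCTAGCTCACCTCCCG is CGGGAGGTGAGCTAGCT; then T→U.

5'-CGGGAGGUGAGCUAGCU-3'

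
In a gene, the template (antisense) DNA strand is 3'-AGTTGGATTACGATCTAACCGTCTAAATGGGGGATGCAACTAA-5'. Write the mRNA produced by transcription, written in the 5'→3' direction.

5'-UCAACCUAAUGCUAGAUUGGCAGAUUUACCCCCUACGUUGAUU-3'

Reading the template 3'→5' as shown, RNA polymerase pairs each base (A→U, T→A, G↔C) to build mRNA 5'→3' directly.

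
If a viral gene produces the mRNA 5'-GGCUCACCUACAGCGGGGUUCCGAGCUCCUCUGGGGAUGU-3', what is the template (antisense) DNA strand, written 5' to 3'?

5'-ACATCCCCAGAGGAGCTCGGAACCCCGCTGTAGGTGAGCC-3'

Replace U with T to get the coding DNA strand: GGCTCACCTACAGCGGGGTTCCGAGCTCCTCTGGGGATGT. The template strand is its reverse complement (complement CCGAGTGGATGTCGCCCCAAGGCTCGAGGAGACCCCTACA, then reverse).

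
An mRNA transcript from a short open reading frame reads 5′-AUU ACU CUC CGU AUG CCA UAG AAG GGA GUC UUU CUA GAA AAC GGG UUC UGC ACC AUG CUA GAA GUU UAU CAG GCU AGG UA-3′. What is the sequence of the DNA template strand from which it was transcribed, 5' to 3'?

Replace U with T to get the coding DNA strand: ATTACTCTCCGTATGCCATAGAAGGGAGTCTTTCTAGAAAACGGGTTCTGCACCATGCTAGAAGTTTATCAGGCTAGGTA. The template strand is its reverse complement (complement TAATGAGAGGCATACGGTATCTTCCCTCAGAAAGATCTTTTGCCCAAGACGTGGTACGATCTTCAAATAGTCCGATCCAT, then reverse).

5'-TACCTAGCCTGATAAACTTCTAGCATGGTGCAGAACCCGTTTTCTAGAAAGACTCCCTTCTATGGCATACGGAGAGTAAT-3'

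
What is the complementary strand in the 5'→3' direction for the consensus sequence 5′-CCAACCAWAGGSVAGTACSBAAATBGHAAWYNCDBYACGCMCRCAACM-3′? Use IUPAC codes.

Standard pairs A↔T, G↔C; ambiguity codes pair R↔Y, M↔K, W↔W, S↔S, B↔V, D↔H, N↔N. Complement (GGTTGGTWTCCSBTCATGSVTTTAVCDTTWRNGHVRTGCGKGYGTTGK), then reverse for 5'→3'.

5'-KGTTGYGKGCGTRVHGNRWTTDCVATTTVSGTACTBSCCTWTGGTTGG-3'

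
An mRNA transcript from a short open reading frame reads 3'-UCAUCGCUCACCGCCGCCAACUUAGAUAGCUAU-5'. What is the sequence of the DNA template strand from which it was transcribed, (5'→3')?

Written 5'→3' the mRNA is UAUCGAUAGAUUCAACCGCCGCCACUCGCUACU, so the coding DNA strand is TATCGATAGATTCAACCGCCGCCACTCGCTACT. The template is its reverse complement.

5'-AGTAGCGAGTGGCGGCGGTTGAATCTATCGATA-3'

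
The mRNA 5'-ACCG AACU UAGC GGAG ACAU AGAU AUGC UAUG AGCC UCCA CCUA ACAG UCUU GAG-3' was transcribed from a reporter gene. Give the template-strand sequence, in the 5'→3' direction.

5′-CTCAAGACTGTTAGGTGGAGGCTCATAGCATATCTATGTCTCCGCTAAGTTCGGT-3′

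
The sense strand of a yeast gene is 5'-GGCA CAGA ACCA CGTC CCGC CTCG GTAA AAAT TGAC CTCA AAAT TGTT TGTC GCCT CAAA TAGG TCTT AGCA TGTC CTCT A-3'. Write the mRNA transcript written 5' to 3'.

5'-GGCACAGAACCACGUCCCGCCUCGGUAAAAAUUGACCUCAAAAUUGUUUGUCGCCUCAAAUAGGUCUUAGCAUGUCCUCUA-3'

mRNA has the coding-strand sequence with U in place of T.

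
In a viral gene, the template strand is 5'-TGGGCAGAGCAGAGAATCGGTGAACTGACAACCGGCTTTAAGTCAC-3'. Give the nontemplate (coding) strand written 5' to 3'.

5'-GTGACTTAAAGCCGGTTGTCAGTTCACCGATTCTCTGCTCTGCCCA-3'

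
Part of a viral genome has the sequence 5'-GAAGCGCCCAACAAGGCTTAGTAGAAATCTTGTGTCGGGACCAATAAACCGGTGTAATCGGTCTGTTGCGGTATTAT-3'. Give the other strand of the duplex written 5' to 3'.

Pairing A↔T and G↔C gives CTTCGCGGGTTGTTCCGAATCATCTTTAGAACACAGCCCTGGTTATTTGGCCACATTAGCCAGACAACGCCATAATA, running 3'→5'. Reverse for the 5'→3' convention.

5'-ATAATACCGCAACAGACCGATTACACCGGTTTATTGGTCCCGACACAAGATTTCTACTAAGCCTTGTTGGGCGCTTC-3'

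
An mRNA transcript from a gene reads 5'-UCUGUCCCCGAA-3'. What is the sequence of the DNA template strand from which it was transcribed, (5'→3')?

5′-TTCGGGGACAGA-3′

Replace U with T to get the coding DNA strand: TCTGTCCCCGAA. The template strand is its reverse complement (complement AGACAGGGGCTT, then reverse).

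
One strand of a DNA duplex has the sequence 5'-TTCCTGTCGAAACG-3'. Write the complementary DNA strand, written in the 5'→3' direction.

Pairing A↔T and G↔C gives AAGGACAGCTTTGC, running 3'→5'. Reverse for the 5'→3' convention.

5'-CGTTTCGACAGGAA-3'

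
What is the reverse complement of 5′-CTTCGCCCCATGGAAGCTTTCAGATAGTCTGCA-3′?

5'-TGCAGACTATCTGAAAGCTTCCATGGGGCGAAG-3'

Complement each base (A↔T, G↔C): GAAGCGGGGTACCTTCGAAAGTCTATCAGACGT. Then reverse.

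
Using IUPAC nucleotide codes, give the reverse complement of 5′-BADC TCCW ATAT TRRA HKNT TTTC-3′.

Standard pairs A↔T, G↔C; ambiguity codes pair R↔Y, K↔M, W↔W, B↔V, D↔H, N↔N. Complement (VTHGAGGWTATAAYYTDMNAAAAG), then reverse for 5'→3'.

5'-GAAAANMDTYYAATATWGGAGHTV-3'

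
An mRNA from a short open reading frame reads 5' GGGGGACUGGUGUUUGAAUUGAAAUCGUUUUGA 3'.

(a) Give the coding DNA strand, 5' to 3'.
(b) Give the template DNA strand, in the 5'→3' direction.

(a) The coding strand matches the mRNA with U→T.
(b) The template strand is the reverse complement of the coding strand.

(a) 5'-GGGGGACTGGTGTTTGAATTGAAATCGTTTTGA-3'
(b) 5′-TCAAAACGATTTCAATTCAAACACCAGTCCCCC-3′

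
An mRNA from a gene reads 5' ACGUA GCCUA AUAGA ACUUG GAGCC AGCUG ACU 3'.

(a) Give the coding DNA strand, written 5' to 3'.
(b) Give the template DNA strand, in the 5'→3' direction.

(a) 5'-ACGTAGCCTAATAGAACTTGGAGCCAGCTGACT-3'
(b) 5'-AGTCAGCTGGCTCCAAGTTCTATTAGGCTACGT-3'

(a) The coding strand matches the mRNA with U→T.
(b) The template strand is the reverse complement of the coding strand.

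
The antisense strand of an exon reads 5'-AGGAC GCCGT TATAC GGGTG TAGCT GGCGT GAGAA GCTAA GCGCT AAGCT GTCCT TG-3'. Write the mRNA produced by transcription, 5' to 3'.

5'-CAAGGACAGCUUAGCGCUUAGCUUCUCACGCCAGCUACACCCGUAUAACGGCGUCCU-3'

The mRNA has the sequence of the coding strand (reverse complement of the template) with T→U. Reverse complement of AGGACGCCGTTATACGGGTGTAGCTGGCGTGAGAAGCTAAGCGCTAAGCTGTCCTTG is CAAGGACAGCTTAGCGCTTAGCTTCTCACGCCAGCTACACCCGTATAACGGCGTCCT; then T→U.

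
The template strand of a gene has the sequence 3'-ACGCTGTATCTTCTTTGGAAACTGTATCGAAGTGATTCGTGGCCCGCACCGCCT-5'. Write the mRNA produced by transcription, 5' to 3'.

Reading the template 3'→5' as shown, RNA polymerase pairs each base (A→U, T→A, G↔C) to build mRNA 5'→3' directly.

5'-UGCGACAUAGAAGAAACCUUUGACAUAGCUUCACUAAGCACCGGGCGUGGCGGA-3'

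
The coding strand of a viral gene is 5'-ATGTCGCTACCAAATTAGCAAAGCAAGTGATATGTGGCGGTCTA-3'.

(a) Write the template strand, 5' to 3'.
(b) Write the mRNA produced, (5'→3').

(a) 5′-TAGACCGCCACATATCACTTGCTTTGCTAATTTGGTAGCGACAT-3′
(b) 5'-AUGUCGCUACCAAAUUAGCAAAGCAAGUGAUAUGUGGCGGUCUA-3'

(a) The template strand is the reverse complement of the coding strand: complement TACAGCGATGGTTTAATCGTTTCGTTCACTATACACCGCCAGAT, then reverse.
(b) mRNA matches the coding strand with T→U.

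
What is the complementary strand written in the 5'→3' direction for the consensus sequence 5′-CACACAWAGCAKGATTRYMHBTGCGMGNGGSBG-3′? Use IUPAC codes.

5'-CVSCCNCKCGCAVDKRYAATCMTGCTWTGTGTG-3'

Standard pairs A↔T, G↔C; ambiguity codes pair R↔Y, M↔K, W↔W, S↔S, B↔V, H↔D, N↔N. Complement (GTGTGTWTCGTMCTAAYRKDVACGCKCNCCSVC), then reverse for 5'→3'.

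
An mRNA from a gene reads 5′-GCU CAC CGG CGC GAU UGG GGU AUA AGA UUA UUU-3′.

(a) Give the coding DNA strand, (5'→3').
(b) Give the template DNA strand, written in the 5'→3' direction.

(a) 5'-GCTCACCGGCGCGATTGGGGTATAAGATTATTT-3'
(b) 5'-AAATAATCTTATACCCCAATCGCGCCGGTGAGC-3'

(a) The coding strand matches the mRNA with U→T.
(b) The template strand is the reverse complement of the coding strand.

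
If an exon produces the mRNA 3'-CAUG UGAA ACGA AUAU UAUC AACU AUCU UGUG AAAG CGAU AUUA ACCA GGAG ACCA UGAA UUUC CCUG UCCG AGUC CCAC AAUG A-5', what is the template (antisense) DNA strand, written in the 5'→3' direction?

5'-GTACACTTTGCTTATAATAGTTGATAGAACACTTTCGCTATAATTGGTCCTCTGGTACTTAAAGGGACAGGCTCAGGGTGTTACT-3'

Written 5'→3' the mRNA is AGUAACACCCUGAGCCUGUCCCUUUAAGUACCAGAGGACCAAUUAUAGCGAAAGUGUUCUAUCAACUAUUAUAAGCAAAGUGUAC, so the coding DNA strand is AGTAACACCCTGAGCCTGTCCCTTTAAGTACCAGAGGACCAATTATAGCGAAAGTGTTCTATCAACTATTATAAGCAAAGTGTAC. The template is its reverse complement.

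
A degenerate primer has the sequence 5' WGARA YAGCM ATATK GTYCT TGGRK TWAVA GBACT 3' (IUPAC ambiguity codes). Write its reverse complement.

5'-AGTVCTBTWAMYCCAAGRACMATATKGCTRTYTCW-3'

Standard pairs A↔T, G↔C; ambiguity codes pair R↔Y, M↔K, W↔W, B↔V. Complement (WCTYTRTCGKTATAMCARGAACCYMAWTBTCVTGA), then reverse for 5'→3'.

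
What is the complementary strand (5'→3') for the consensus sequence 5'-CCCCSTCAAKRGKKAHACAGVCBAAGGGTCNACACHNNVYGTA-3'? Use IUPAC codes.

5'-TACRBNNDGTGTNGACCCTTVGBCTGTDTMMCYMTTGASGGGG-3'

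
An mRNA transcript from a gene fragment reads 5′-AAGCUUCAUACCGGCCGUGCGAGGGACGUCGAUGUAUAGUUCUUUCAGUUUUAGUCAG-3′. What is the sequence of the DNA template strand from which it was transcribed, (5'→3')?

Replace U with T to get the coding DNA strand: AAGCTTCATACCGGCCGTGCGAGGGACGTCGATGTATAGTTCTTTCAGTTTTAGTCAG. The template strand is its reverse complement (complement TTCGAAGTATGGCCGGCACGCTCCCTGCAGCTACATATCAAGAAAGTCAAAATCAGTC, then reverse).

5′-CTGACTAAAACTGAAAGAACTATACATCGACGTCCCTCGCACGGCCGGTATGAAGCTT-3′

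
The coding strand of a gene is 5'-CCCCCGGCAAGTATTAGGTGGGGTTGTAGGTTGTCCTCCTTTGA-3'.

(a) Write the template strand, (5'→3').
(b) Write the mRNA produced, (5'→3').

(a) The template strand is the reverse complement of the coding strand: complement GGGGGCCGTTCATAATCCACCCCAACATCCAACAGGAGGAAACT, then reverse.
(b) mRNA matches the coding strand with T→U.

(a) 5'-TCAAAGGAGGACAACCTACAACCCCACCTAATACTTGCCGGGGG-3'
(b) 5'-CCCCCGGCAAGUAUUAGGUGGGGUUGUAGGUUGUCCUCCUUUGA-3'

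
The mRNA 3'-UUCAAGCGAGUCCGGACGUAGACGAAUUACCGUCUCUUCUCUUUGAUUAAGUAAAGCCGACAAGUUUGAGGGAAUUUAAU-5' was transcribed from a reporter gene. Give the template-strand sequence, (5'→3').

Written 5'→3' the mRNA is UAAUUUAAGGGAGUUUGAACAGCCGAAAUGAAUUAGUUUCUCUUCUCUGCCAUUAAGCAGAUGCAGGCCUGAGCGAACUU, so the coding DNA strand is TAATTTAAGGGAGTTTGAACAGCCGAAATGAATTAGTTTCTCTTCTCTGCCATTAAGCAGATGCAGGCCTGAGCGAACTT. The template is its reverse complement.

5′-AAGTTCGCTCAGGCCTGCATCTGCTTAATGGCAGAGAAGAGAAACTAATTCATTTCGGCTGTTCAAACTCCCTTAAATTA-3′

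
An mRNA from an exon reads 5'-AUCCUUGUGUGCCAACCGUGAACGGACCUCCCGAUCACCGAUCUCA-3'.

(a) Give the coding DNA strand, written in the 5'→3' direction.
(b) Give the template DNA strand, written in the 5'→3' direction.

(a) The coding strand matches the mRNA with U→T.
(b) The template strand is the reverse complement of the coding strand.

(a) 5'-ATCCTTGTGTGCCAACCGTGAACGGACCTCCCGATCACCGATCTCA-3'
(b) 5'-TGAGATCGGTGATCGGGAGGTCCGTTCACGGTTGGCACACAAGGAT-3'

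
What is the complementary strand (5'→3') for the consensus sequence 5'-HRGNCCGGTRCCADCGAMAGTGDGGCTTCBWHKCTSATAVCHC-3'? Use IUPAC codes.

Standard pairs A↔T, G↔C; ambiguity codes pair R↔Y, M↔K, W↔W, S↔S, B↔V, D↔H, N↔N. Complement (DYCNGGCCAYGGTHGCTKTCACHCCGAAGVWDMGASTATBGDG), then reverse for 5'→3'.

5'-GDGBTATSAGMDWVGAAGCCHCACTKTCGHTGGYACCGGNCYD-3'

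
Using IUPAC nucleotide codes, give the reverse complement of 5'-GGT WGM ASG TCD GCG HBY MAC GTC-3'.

5′-GACGTKRVDCGCHGACSTKCWACC-3′

Standard pairs A↔T, G↔C; ambiguity codes pair Y↔R, M↔K, W↔W, S↔S, B↔V, D↔H. Complement (CCAWCKTSCAGHCGCDVRKTGCAG), then reverse for 5'→3'.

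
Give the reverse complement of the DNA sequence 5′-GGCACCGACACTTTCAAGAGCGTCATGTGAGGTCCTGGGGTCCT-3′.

5'-AGGACCCCAGGACCTCACATGACGCTCTTGAAAGTGTCGGTGCC-3'

Complement each base (A↔T, G↔C): CCGTGGCTGTGAAAGTTCTCGCAGTACACTCCAGGACCCCAGGA. Then reverse.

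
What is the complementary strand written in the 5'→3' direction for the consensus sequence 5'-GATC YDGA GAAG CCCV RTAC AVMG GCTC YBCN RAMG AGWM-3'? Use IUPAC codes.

Standard pairs A↔T, G↔C; ambiguity codes pair R↔Y, M↔K, W↔W, B↔V, D↔H, N↔N. Complement (CTAGRHCTCTTCGGGBYATGTBKCCGAGRVGNYTKCTCWK), then reverse for 5'→3'.

5'-KWCTCKTYNGVRGAGCCKBTGTAYBGGGCTTCTCHRGATC-3'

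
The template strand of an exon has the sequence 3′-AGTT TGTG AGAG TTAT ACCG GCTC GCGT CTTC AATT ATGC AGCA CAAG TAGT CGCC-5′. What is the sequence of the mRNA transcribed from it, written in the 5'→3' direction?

5'-UCAAACACUCUCAAUAUGGCCGAGCGCAGAAGUUAAUACGUCGUGUUCAUCAGCGG-3'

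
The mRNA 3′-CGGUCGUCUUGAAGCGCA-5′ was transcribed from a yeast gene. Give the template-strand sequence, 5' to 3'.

Written 5'→3' the mRNA is ACGCGAAGUUCUGCUGGC, so the coding DNA strand is ACGCGAAGTTCTGCTGGC. The template is its reverse complement.

5'-GCCAGCAGAACTTCGCGT-3'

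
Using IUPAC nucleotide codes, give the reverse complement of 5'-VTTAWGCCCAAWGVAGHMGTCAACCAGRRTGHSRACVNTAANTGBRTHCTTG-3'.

Standard pairs A↔T, G↔C; ambiguity codes pair R↔Y, M↔K, W↔W, S↔S, B↔V, H↔D, N↔N. Complement (BAATWCGGGTTWCBTCDKCAGTTGGTCYYACDSYTGBNATTNACVYADGAAC), then reverse for 5'→3'.

5'-CAAGDAYVCANTTANBGTYSDCAYYCTGGTTGACKDCTBCWTTGGGCWTAAB-3'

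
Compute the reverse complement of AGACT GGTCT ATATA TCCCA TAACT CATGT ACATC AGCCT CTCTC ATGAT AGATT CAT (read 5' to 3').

5'-ATGAATCTATCATGAGAGAGGCTGATGTACATGAGTTATGGGATATATAGACCAGTCT-3'

Complement each base (A↔T, G↔C): TCTGACCAGATATATAGGGTATTGAGTACATGTAGTCGGAGAGAGTACTATCTAAGTA. Then reverse.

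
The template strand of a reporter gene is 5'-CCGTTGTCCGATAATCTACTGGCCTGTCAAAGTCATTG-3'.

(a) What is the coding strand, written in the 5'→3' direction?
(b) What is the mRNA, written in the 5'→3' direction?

(a) The coding strand is the reverse complement of the template: complement GGCAACAGGCTATTAGATGACCGGACAGTTTCAGTAAC, then reverse.
(b) mRNA has the coding-strand sequence with T→U.

(a) 5'-CAATGACTTTGACAGGCCAGTAGATTATCGGACAACGG-3'
(b) 5′-CAAUGACUUUGACAGGCCAGUAGAUUAUCGGACAACGG-3′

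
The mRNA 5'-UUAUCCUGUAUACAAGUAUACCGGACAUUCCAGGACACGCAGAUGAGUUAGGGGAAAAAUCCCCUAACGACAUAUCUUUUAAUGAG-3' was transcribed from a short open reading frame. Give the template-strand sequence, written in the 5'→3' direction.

Replace U with T to get the coding DNA strand: TTATCCTGTATACAAGTATACCGGACATTCCAGGACACGCAGATGAGTTAGGGGAAAAATCCCCTAACGACATATCTTTTAATGAG. The template strand is its reverse complement (complement AATAGGACATATGTTCATATGGCCTGTAAGGTCCTGTGCGTCTACTCAATCCCCTTTTTAGGGGATTGCTGTATAGAAAATTACTC, then reverse).

5'-CTCATTAAAAGATATGTCGTTAGGGGATTTTTCCCCTAACTCATCTGCGTGTCCTGGAATGTCCGGTATACTTGTATACAGGATAA-3'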